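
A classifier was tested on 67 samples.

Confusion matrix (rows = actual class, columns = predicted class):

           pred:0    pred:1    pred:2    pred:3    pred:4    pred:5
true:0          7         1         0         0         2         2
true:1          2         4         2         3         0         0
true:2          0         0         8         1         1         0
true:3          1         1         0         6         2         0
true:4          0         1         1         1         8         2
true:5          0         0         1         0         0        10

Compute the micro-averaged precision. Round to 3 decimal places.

Micro-averaging pools counts across classes: ΣTP=43, ΣFP=24, ΣFN=24.
Micro-precision = TP/(TP+FP) on pooled counts = 0.642 (equals overall accuracy in single-label multiclass).

0.642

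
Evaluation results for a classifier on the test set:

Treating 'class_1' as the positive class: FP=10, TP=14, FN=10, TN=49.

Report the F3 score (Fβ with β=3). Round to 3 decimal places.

Fβ = (1+β²)·TP / ((1+β²)·TP + β²·FN + FP), with β²=9
= 10·14 / (10·14 + 9·10 + 10) = 0.583

0.583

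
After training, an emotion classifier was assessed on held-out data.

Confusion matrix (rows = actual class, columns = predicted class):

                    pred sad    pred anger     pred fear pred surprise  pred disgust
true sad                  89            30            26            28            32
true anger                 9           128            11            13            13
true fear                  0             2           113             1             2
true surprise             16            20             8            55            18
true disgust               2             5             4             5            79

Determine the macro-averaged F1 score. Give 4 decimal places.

0.6476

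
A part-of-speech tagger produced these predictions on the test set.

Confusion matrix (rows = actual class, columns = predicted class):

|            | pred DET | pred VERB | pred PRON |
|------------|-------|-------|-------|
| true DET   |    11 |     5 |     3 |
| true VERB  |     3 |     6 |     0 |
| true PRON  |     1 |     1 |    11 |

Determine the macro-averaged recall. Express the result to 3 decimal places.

0.697

Per-class recall (TP/(TP+FN)):
  DET: TP=11, FN=5+3=8 → 11/19 = 0.5789
  VERB: TP=6, FN=3+0=3 → 6/9 = 0.6667
  PRON: TP=11, FN=1+1=2 → 11/13 = 0.8462
Macro-recall = mean = (0.5789 + 0.6667 + 0.8462) / 3 = 0.697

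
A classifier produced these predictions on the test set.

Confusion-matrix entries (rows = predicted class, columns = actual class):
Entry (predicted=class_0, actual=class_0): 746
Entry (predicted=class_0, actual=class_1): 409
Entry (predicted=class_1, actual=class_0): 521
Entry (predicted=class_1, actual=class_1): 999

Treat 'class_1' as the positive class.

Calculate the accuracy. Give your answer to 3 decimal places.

0.652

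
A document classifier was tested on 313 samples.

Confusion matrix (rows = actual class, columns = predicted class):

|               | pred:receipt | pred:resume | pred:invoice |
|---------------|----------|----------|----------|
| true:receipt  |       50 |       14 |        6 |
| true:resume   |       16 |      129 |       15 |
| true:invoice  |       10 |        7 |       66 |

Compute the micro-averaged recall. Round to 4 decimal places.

Micro-averaging pools counts across classes: ΣTP=245, ΣFP=68, ΣFN=68.
Micro-recall = TP/(TP+FN) on pooled counts = 0.7827 (equals overall accuracy in single-label multiclass).

0.7827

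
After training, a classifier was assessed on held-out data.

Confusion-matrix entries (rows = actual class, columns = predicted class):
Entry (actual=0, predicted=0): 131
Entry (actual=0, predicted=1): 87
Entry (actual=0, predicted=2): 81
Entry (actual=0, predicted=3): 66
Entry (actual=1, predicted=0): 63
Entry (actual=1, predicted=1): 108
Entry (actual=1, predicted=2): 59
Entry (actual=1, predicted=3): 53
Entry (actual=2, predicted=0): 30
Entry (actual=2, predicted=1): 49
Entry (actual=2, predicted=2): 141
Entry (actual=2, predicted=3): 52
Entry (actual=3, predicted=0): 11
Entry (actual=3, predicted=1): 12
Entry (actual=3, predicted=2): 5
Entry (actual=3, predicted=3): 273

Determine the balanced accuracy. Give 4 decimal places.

Balanced accuracy = mean of per-class recall.
  0: recall = 131/365 = 0.35890
  1: recall = 108/283 = 0.38163
  2: recall = 141/272 = 0.51838
  3: recall = 273/301 = 0.90698
Mean = (0.35890 + 0.38163 + 0.51838 + 0.90698) / 4 = 0.5415

0.5415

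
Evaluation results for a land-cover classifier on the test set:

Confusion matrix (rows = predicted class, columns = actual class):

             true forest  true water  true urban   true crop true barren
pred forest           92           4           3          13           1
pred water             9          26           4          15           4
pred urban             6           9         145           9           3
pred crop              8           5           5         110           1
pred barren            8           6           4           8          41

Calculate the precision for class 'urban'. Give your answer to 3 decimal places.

0.843

Take TP from the diagonal, FP from the rest of the 'urban' prediction marginal, FN from the rest of the 'urban' actual marginal.
precision = TP/(TP+FP).
urban: TP=145, FP=6+9+9+3=27 → 145/172 = 0.8430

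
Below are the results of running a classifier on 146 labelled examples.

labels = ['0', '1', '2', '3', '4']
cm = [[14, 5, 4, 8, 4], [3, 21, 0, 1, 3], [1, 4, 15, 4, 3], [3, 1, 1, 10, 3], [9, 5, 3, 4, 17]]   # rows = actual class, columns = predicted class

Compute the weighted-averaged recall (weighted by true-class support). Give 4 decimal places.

Per-class recall (TP/(TP+FN)):
  0: TP=14, FN=5+4+8+4=21 → 14/35 = 0.40000
  1: TP=21, FN=3+0+1+3=7 → 21/28 = 0.75000
  2: TP=15, FN=1+4+4+3=12 → 15/27 = 0.55556
  3: TP=10, FN=3+1+1+3=8 → 10/18 = 0.55556
  4: TP=17, FN=9+5+3+4=21 → 17/38 = 0.44737
Weighted-recall = Σ (supportᵢ/N)·recallᵢ with N=146: (35/146)·0.40000 + (28/146)·0.75000 + (27/146)·0.55556 + (18/146)·0.55556 + (38/146)·0.44737 = 0.5274

0.5274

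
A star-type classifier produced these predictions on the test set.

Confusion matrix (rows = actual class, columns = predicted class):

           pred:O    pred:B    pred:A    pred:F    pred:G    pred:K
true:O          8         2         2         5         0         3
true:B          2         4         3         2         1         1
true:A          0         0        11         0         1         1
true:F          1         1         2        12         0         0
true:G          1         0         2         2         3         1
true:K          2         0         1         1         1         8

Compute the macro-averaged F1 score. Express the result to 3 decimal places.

Per-class F1 score (2·TP/(2·TP+FP+FN)):
  O: TP=8, FP=2+0+1+1+2=6, FN=2+2+5+0+3=12 → 16/34 = 0.4706
  B: TP=4, FP=2+0+1+0+0=3, FN=2+3+2+1+1=9 → 8/20 = 0.4000
  A: TP=11, FP=2+3+2+2+1=10, FN=0+0+0+1+1=2 → 22/34 = 0.6471
  F: TP=12, FP=5+2+0+2+1=10, FN=1+1+2+0+0=4 → 24/38 = 0.6316
  G: TP=3, FP=0+1+1+0+1=3, FN=1+0+2+2+1=6 → 6/15 = 0.4000
  K: TP=8, FP=3+1+1+0+1=6, FN=2+0+1+1+1=5 → 16/27 = 0.5926
Macro-F1 score = mean = (0.4706 + 0.4000 + 0.6471 + 0.6316 + 0.4000 + 0.5926) / 6 = 0.524

0.524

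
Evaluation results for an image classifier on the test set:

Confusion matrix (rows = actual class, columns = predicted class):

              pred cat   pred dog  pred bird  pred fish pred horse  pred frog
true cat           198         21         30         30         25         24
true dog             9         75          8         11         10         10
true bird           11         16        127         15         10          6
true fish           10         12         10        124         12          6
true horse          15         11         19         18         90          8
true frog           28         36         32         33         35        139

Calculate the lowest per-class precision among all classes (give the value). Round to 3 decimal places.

0.439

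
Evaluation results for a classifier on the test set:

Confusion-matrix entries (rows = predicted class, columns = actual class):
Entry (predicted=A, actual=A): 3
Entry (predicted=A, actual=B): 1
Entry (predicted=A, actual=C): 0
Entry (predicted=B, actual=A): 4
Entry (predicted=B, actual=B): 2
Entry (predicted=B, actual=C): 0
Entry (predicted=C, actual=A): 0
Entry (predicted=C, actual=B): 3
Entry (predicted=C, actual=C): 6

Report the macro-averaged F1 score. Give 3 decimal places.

0.560

Per-class F1 score (2·TP/(2·TP+FP+FN)):
  A: TP=3, FP=1+0=1, FN=4+0=4 → 6/11 = 0.5455
  B: TP=2, FP=4+0=4, FN=1+3=4 → 4/12 = 0.3333
  C: TP=6, FP=0+3=3, FN=0+0=0 → 12/15 = 0.8000
Macro-F1 score = mean = (0.5455 + 0.3333 + 0.8000) / 3 = 0.560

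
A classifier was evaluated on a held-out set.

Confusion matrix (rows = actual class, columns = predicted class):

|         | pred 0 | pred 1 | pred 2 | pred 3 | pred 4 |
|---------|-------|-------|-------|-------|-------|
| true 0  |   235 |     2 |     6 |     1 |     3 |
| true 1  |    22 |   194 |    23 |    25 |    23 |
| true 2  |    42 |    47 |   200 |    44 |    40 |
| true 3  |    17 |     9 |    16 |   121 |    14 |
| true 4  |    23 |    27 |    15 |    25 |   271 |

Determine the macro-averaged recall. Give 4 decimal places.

0.7196

Per-class recall (TP/(TP+FN)):
  0: TP=235, FN=2+6+1+3=12 → 235/247 = 0.95142
  1: TP=194, FN=22+23+25+23=93 → 194/287 = 0.67596
  2: TP=200, FN=42+47+44+40=173 → 200/373 = 0.53619
  3: TP=121, FN=17+9+16+14=56 → 121/177 = 0.68362
  4: TP=271, FN=23+27+15+25=90 → 271/361 = 0.75069
Macro-recall = mean = (0.95142 + 0.67596 + 0.53619 + 0.68362 + 0.75069) / 5 = 0.7196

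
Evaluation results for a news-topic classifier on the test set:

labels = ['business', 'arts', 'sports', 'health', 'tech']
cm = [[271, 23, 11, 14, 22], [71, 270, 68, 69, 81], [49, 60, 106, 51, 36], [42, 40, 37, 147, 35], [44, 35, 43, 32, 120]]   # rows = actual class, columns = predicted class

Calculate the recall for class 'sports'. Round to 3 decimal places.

One-vs-rest for 'sports': TP = diagonal; FP = other classes predicted 'sports'; FN = 'sports' predicted as other.
recall = TP/(TP+FN).
sports: TP=106, FN=49+60+51+36=196 → 106/302 = 0.3510

0.351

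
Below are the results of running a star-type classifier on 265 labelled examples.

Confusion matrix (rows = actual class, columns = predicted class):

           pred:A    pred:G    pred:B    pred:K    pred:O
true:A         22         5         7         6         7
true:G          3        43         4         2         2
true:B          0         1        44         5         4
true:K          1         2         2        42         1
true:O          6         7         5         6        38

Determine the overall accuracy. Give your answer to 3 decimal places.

0.713

Accuracy = trace / total = (22+43+44+42+38=189) / 265 = 189/265 = 0.713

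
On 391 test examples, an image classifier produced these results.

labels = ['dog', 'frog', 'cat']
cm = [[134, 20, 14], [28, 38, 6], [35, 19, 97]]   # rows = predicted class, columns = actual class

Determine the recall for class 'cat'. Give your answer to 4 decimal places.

0.8291

recall = TP/(TP+FN).
cat: TP=97, FN=14+6=20 → 97/117 = 0.82906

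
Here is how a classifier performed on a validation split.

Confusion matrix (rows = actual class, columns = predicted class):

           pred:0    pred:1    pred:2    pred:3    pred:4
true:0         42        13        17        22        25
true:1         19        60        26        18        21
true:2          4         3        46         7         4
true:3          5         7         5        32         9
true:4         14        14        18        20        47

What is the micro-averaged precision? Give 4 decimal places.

0.4558

Micro-averaging pools counts across classes: ΣTP=227, ΣFP=271, ΣFN=271.
Micro-precision = TP/(TP+FP) on pooled counts = 0.4558 (equals overall accuracy in single-label multiclass).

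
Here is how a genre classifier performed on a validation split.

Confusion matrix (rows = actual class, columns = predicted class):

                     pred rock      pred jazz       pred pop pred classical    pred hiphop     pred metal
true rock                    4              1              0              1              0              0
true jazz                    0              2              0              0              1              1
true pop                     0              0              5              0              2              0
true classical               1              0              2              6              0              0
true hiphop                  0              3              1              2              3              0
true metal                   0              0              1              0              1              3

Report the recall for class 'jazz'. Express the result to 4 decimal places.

One-vs-rest for 'jazz': TP = diagonal; FP = other classes predicted 'jazz'; FN = 'jazz' predicted as other.
recall = TP/(TP+FN).
jazz: TP=2, FN=0+0+0+1+1=2 → 2/4 = 0.50000

0.5000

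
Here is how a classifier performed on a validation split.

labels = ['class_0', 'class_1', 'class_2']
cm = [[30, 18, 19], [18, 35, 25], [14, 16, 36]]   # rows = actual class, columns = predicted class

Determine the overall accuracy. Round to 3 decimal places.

Accuracy = trace / total = (30+35+36=101) / 211 = 101/211 = 0.479

0.479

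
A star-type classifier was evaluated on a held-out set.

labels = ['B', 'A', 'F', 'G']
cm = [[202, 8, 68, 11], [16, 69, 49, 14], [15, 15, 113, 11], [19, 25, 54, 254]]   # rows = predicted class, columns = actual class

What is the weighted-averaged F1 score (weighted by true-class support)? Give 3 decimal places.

Per-class F1 score (2·TP/(2·TP+FP+FN)):
  B: TP=202, FP=8+68+11=87, FN=16+15+19=50 → 404/541 = 0.7468
  A: TP=69, FP=16+49+14=79, FN=8+15+25=48 → 138/265 = 0.5208
  F: TP=113, FP=15+15+11=41, FN=68+49+54=171 → 226/438 = 0.5160
  G: TP=254, FP=19+25+54=98, FN=11+14+11=36 → 508/642 = 0.7913
Weighted-F1 score = Σ (supportᵢ/N)·F1 scoreᵢ with N=943: (252/943)·0.7468 + (117/943)·0.5208 + (284/943)·0.5160 + (290/943)·0.7913 = 0.663

0.663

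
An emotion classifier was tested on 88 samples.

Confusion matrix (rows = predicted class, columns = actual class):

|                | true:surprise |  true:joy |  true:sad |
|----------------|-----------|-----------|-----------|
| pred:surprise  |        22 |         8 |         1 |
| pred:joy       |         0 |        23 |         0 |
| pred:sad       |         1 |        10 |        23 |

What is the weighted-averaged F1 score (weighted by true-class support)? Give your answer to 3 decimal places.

0.764

Per-class F1 score (2·TP/(2·TP+FP+FN)):
  surprise: TP=22, FP=8+1=9, FN=0+1=1 → 44/54 = 0.8148
  joy: TP=23, FP=0+0=0, FN=8+10=18 → 46/64 = 0.7188
  sad: TP=23, FP=1+10=11, FN=1+0=1 → 46/58 = 0.7931
Weighted-F1 score = Σ (supportᵢ/N)·F1 scoreᵢ with N=88: (23/88)·0.8148 + (41/88)·0.7188 + (24/88)·0.7931 = 0.764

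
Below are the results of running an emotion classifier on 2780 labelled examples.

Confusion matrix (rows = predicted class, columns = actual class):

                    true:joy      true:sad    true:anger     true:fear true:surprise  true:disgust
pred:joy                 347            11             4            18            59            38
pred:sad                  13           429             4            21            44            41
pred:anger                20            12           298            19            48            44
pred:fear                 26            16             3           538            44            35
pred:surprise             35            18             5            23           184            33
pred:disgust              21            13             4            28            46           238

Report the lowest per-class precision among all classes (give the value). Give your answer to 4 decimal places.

0.6174

Per-class precision (TP/(TP+FP)):
  joy: TP=347, FP=11+4+18+59+38=130 → 347/477 = 0.72746
  sad: TP=429, FP=13+4+21+44+41=123 → 429/552 = 0.77717
  anger: TP=298, FP=20+12+19+48+44=143 → 298/441 = 0.67574
  fear: TP=538, FP=26+16+3+44+35=124 → 538/662 = 0.81269
  surprise: TP=184, FP=35+18+5+23+33=114 → 184/298 = 0.61745
  disgust: TP=238, FP=21+13+4+28+46=112 → 238/350 = 0.68000
Lowest is class 'surprise' with precision = 0.6174.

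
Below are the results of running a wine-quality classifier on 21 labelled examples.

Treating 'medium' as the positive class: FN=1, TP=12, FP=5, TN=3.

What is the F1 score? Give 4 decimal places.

Precision = TP/(TP+FP) = 12/17 = 0.7059
Recall = TP/(TP+FN) = 12/13 = 0.9231
F1 = 2·TP/(2·TP+FP+FN) = 24/30 = 0.8000

0.8000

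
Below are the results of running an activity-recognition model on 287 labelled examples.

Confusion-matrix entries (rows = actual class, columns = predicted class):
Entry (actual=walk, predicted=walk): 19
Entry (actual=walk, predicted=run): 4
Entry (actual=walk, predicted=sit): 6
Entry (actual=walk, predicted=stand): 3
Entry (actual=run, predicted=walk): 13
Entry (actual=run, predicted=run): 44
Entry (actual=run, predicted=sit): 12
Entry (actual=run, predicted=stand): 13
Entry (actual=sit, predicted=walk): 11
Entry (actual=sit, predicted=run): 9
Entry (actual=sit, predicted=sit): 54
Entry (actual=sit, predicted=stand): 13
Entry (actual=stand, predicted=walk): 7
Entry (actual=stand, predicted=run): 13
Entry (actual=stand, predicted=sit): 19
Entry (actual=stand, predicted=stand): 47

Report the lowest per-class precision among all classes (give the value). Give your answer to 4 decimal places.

Per-class precision (TP/(TP+FP)):
  walk: TP=19, FP=13+11+7=31 → 19/50 = 0.38000
  run: TP=44, FP=4+9+13=26 → 44/70 = 0.62857
  sit: TP=54, FP=6+12+19=37 → 54/91 = 0.59341
  stand: TP=47, FP=3+13+13=29 → 47/76 = 0.61842
Lowest is class 'walk' with precision = 0.3800.

0.3800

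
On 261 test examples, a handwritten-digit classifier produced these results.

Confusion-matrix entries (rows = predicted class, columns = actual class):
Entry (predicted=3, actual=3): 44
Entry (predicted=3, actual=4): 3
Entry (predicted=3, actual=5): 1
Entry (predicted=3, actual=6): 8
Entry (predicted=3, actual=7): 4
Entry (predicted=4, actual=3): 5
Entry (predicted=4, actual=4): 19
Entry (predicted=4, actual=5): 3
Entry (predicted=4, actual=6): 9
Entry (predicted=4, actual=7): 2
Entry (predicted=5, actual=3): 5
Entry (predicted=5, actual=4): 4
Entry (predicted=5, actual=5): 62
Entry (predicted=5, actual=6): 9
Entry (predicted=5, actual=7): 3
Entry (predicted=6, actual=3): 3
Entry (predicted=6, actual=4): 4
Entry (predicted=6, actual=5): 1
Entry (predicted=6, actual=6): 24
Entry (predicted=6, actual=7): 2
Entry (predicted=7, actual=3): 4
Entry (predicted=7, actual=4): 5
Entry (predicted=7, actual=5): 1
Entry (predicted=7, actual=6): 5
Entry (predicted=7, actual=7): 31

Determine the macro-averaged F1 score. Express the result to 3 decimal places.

Per-class F1 score (2·TP/(2·TP+FP+FN)):
  3: TP=44, FP=3+1+8+4=16, FN=5+5+3+4=17 → 88/121 = 0.7273
  4: TP=19, FP=5+3+9+2=19, FN=3+4+4+5=16 → 38/73 = 0.5205
  5: TP=62, FP=5+4+9+3=21, FN=1+3+1+1=6 → 124/151 = 0.8212
  6: TP=24, FP=3+4+1+2=10, FN=8+9+9+5=31 → 48/89 = 0.5393
  7: TP=31, FP=4+5+1+5=15, FN=4+2+3+2=11 → 62/88 = 0.7045
Macro-F1 score = mean = (0.7273 + 0.5205 + 0.8212 + 0.5393 + 0.7045) / 5 = 0.663

0.663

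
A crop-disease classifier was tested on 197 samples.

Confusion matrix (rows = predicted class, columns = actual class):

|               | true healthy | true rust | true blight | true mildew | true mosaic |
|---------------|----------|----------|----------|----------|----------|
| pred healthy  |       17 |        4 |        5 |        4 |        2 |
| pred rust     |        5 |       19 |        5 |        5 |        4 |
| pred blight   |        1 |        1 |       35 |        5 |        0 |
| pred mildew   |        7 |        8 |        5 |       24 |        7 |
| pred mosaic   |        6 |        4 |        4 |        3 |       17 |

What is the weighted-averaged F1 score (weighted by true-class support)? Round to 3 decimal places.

0.575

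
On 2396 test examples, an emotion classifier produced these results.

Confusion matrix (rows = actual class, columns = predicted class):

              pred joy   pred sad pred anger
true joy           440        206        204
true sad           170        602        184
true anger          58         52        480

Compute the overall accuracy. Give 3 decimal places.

Accuracy = trace / total = (440+602+480=1522) / 2396 = 1522/2396 = 0.635

0.635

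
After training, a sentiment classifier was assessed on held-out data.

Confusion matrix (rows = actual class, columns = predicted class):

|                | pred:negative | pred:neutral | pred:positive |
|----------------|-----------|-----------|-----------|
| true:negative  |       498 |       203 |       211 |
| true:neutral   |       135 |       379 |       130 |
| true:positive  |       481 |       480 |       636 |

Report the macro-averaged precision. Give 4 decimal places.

Per-class precision (TP/(TP+FP)):
  negative: TP=498, FP=135+481=616 → 498/1114 = 0.44704
  neutral: TP=379, FP=203+480=683 → 379/1062 = 0.35687
  positive: TP=636, FP=211+130=341 → 636/977 = 0.65097
Macro-precision = mean = (0.44704 + 0.35687 + 0.65097) / 3 = 0.4850

0.4850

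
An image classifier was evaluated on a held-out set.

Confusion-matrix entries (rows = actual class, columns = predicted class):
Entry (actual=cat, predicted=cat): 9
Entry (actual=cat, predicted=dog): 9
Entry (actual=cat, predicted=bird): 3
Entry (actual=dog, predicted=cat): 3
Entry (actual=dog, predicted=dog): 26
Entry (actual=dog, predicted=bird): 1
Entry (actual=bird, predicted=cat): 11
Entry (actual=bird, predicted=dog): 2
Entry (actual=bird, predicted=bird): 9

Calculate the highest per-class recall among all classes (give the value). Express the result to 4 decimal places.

0.8667

Per-class recall (TP/(TP+FN)):
  cat: TP=9, FN=9+3=12 → 9/21 = 0.42857
  dog: TP=26, FN=3+1=4 → 26/30 = 0.86667
  bird: TP=9, FN=11+2=13 → 9/22 = 0.40909
Highest is class 'dog' with recall = 0.8667.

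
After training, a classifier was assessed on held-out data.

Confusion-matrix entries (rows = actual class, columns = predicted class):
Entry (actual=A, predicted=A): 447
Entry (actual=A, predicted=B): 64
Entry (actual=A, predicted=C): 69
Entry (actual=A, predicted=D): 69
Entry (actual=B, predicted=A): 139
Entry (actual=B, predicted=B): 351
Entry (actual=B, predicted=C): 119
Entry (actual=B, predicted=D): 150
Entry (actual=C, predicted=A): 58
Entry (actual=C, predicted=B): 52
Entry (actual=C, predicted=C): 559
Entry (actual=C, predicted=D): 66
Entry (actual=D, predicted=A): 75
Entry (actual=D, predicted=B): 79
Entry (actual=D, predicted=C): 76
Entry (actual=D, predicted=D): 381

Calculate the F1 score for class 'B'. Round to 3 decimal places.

One-vs-rest for 'B': TP = diagonal; FP = other classes predicted 'B'; FN = 'B' predicted as other.
F1 score = 2·TP/(2·TP+FP+FN).
B: TP=351, FP=64+52+79=195, FN=139+119+150=408 → 702/1305 = 0.5379

0.538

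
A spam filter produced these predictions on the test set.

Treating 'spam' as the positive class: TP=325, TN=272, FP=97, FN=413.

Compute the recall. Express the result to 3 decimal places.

0.440

Recall = TP/(TP+FN) = 325/(325+413) = 325/738 = 0.440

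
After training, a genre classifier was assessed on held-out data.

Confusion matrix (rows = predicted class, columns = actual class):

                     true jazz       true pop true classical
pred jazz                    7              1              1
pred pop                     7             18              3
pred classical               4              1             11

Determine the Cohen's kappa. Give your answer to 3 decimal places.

0.512

Observed agreement pₒ = trace/N = 36/53 = 0.6792
Expected agreement pₑ = Σ (rowᵢ·colᵢ)/N² = (18·9 + 20·28 + 15·16)/53² = 0.3425
κ = (pₒ − pₑ)/(1 − pₑ) = (0.6792 − 0.3425)/(1 − 0.3425) = 0.512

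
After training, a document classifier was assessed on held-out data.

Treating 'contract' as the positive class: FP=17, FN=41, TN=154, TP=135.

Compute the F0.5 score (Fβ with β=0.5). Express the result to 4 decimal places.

Fβ = (1+β²)·TP / ((1+β²)·TP + β²·FN + FP), with β²=1/4
= 1.25·135 / (1.25·135 + 0.25·41 + 17) = 0.8610

0.8610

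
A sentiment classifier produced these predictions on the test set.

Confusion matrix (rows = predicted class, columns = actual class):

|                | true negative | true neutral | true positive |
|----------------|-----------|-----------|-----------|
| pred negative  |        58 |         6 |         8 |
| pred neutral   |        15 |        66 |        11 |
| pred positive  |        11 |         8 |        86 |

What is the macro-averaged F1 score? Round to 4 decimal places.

0.7767

Per-class F1 score (2·TP/(2·TP+FP+FN)):
  negative: TP=58, FP=6+8=14, FN=15+11=26 → 116/156 = 0.74359
  neutral: TP=66, FP=15+11=26, FN=6+8=14 → 132/172 = 0.76744
  positive: TP=86, FP=11+8=19, FN=8+11=19 → 172/210 = 0.81905
Macro-F1 score = mean = (0.74359 + 0.76744 + 0.81905) / 3 = 0.7767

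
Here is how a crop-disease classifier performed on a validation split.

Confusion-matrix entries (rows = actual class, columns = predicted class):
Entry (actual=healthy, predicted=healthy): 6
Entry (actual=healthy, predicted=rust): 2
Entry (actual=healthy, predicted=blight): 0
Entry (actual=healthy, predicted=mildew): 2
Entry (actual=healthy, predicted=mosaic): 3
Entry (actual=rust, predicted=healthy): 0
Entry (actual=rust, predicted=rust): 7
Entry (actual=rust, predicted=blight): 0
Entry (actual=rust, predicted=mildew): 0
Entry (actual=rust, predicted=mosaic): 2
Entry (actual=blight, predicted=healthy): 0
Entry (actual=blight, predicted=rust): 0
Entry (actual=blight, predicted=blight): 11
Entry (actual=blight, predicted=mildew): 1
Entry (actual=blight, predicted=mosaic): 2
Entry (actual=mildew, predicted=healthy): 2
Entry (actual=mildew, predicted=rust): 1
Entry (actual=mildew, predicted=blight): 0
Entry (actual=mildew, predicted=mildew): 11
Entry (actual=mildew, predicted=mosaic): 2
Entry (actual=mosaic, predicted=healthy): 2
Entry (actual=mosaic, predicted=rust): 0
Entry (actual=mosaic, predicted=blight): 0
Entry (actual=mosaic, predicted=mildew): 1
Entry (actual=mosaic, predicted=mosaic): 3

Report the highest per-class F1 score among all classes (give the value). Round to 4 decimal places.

0.8800

Per-class F1 score (2·TP/(2·TP+FP+FN)):
  healthy: TP=6, FP=0+0+2+2=4, FN=2+0+2+3=7 → 12/23 = 0.52174
  rust: TP=7, FP=2+0+1+0=3, FN=0+0+0+2=2 → 14/19 = 0.73684
  blight: TP=11, FP=0+0+0+0=0, FN=0+0+1+2=3 → 22/25 = 0.88000
  mildew: TP=11, FP=2+0+1+1=4, FN=2+1+0+2=5 → 22/31 = 0.70968
  mosaic: TP=3, FP=3+2+2+2=9, FN=2+0+0+1=3 → 6/18 = 0.33333
Highest is class 'blight' with F1 score = 0.8800.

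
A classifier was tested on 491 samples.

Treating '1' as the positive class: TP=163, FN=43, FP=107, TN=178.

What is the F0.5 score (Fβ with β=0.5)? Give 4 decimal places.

Fβ = (1+β²)·TP / ((1+β²)·TP + β²·FN + FP), with β²=1/4
= 1.25·163 / (1.25·163 + 0.25·43 + 107) = 0.6337

0.6337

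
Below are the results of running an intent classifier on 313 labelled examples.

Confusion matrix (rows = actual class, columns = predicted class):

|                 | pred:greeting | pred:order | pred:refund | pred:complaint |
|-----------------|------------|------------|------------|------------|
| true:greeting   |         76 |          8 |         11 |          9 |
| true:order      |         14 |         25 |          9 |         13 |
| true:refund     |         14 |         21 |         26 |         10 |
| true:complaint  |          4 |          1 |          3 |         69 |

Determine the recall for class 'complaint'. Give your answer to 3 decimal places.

Treat 'complaint' as positive and all other classes as negative.
recall = TP/(TP+FN).
complaint: TP=69, FN=4+1+3=8 → 69/77 = 0.8961

0.896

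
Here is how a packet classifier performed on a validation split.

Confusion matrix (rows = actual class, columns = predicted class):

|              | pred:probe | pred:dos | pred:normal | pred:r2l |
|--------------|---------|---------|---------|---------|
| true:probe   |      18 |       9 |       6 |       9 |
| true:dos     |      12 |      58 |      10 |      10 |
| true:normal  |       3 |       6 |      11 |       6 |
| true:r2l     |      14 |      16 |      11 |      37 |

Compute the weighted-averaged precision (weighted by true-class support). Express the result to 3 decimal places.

0.546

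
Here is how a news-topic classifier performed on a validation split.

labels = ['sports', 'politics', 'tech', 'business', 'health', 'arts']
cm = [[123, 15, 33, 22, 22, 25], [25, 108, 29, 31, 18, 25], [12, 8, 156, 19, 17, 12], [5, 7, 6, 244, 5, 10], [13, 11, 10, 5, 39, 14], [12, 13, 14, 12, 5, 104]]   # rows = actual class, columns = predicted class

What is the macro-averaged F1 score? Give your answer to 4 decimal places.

0.5940

Per-class F1 score (2·TP/(2·TP+FP+FN)):
  sports: TP=123, FP=25+12+5+13+12=67, FN=15+33+22+22+25=117 → 246/430 = 0.57209
  politics: TP=108, FP=15+8+7+11+13=54, FN=25+29+31+18+25=128 → 216/398 = 0.54271
  tech: TP=156, FP=33+29+6+10+14=92, FN=12+8+19+17+12=68 → 312/472 = 0.66102
  business: TP=244, FP=22+31+19+5+12=89, FN=5+7+6+5+10=33 → 488/610 = 0.80000
  health: TP=39, FP=22+18+17+5+5=67, FN=13+11+10+5+14=53 → 78/198 = 0.39394
  arts: TP=104, FP=25+25+12+10+14=86, FN=12+13+14+12+5=56 → 208/350 = 0.59429
Macro-F1 score = mean = (0.57209 + 0.54271 + 0.66102 + 0.80000 + 0.39394 + 0.59429) / 6 = 0.5940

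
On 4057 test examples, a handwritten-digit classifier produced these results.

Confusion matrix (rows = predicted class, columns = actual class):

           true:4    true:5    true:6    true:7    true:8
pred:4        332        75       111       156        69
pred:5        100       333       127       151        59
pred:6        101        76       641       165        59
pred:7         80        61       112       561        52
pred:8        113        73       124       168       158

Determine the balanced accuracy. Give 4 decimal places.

0.4872

Balanced accuracy = mean of per-class recall.
  4: recall = 332/726 = 0.45730
  5: recall = 333/618 = 0.53883
  6: recall = 641/1115 = 0.57489
  7: recall = 561/1201 = 0.46711
  8: recall = 158/397 = 0.39798
Mean = (0.45730 + 0.53883 + 0.57489 + 0.46711 + 0.39798) / 5 = 0.4872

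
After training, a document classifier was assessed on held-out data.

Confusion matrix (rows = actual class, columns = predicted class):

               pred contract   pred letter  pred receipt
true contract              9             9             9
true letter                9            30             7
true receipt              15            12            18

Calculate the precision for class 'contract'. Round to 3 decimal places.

Treat 'contract' as positive and all other classes as negative.
precision = TP/(TP+FP).
contract: TP=9, FP=9+15=24 → 9/33 = 0.2727

0.273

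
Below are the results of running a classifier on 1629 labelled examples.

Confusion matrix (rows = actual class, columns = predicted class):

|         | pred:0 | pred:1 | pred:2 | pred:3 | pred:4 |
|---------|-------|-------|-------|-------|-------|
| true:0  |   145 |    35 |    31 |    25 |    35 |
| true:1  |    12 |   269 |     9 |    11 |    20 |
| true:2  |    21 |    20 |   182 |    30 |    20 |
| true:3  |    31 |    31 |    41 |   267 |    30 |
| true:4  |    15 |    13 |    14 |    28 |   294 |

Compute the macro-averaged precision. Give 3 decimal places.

0.702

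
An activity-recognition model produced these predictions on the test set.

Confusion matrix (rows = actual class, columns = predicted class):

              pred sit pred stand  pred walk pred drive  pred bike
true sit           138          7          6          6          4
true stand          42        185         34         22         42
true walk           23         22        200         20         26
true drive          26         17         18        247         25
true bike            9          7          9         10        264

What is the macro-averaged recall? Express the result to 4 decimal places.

0.7477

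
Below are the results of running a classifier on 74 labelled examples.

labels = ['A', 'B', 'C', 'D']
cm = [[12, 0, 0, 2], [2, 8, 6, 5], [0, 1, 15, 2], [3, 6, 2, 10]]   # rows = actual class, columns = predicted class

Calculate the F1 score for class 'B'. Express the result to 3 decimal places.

F1 score = 2·TP/(2·TP+FP+FN).
B: TP=8, FP=0+1+6=7, FN=2+6+5=13 → 16/36 = 0.4444

0.444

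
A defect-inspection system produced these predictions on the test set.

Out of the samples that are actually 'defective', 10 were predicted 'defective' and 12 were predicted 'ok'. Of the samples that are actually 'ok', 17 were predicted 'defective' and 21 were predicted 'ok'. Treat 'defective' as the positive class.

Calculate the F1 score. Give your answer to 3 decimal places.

0.408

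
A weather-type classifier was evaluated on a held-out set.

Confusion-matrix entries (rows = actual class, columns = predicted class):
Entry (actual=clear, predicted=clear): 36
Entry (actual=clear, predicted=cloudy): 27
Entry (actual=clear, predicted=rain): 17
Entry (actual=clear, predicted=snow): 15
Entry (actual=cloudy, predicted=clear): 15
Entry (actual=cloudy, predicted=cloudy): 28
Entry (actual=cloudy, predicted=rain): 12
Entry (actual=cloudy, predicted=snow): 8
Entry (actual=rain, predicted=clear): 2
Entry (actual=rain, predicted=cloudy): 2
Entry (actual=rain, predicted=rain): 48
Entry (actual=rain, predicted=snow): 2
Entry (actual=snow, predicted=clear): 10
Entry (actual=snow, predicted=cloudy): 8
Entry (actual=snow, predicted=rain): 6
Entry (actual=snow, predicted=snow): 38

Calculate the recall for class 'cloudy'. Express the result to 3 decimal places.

0.444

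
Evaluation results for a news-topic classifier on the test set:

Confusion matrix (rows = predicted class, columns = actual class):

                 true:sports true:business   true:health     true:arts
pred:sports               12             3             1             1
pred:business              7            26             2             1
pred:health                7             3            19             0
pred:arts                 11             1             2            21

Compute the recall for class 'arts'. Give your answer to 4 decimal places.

0.9130

Treat 'arts' as positive and all other classes as negative.
recall = TP/(TP+FN).
arts: TP=21, FN=1+1+0=2 → 21/23 = 0.91304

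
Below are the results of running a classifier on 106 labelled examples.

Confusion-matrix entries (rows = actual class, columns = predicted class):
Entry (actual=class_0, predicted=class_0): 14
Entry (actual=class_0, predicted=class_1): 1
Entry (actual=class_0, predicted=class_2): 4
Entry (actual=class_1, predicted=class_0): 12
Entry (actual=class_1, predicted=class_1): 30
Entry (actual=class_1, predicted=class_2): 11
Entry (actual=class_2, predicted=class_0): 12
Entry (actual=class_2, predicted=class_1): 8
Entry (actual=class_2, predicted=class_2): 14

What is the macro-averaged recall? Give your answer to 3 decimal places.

0.572

Per-class recall (TP/(TP+FN)):
  class_0: TP=14, FN=1+4=5 → 14/19 = 0.7368
  class_1: TP=30, FN=12+11=23 → 30/53 = 0.5660
  class_2: TP=14, FN=12+8=20 → 14/34 = 0.4118
Macro-recall = mean = (0.7368 + 0.5660 + 0.4118) / 3 = 0.572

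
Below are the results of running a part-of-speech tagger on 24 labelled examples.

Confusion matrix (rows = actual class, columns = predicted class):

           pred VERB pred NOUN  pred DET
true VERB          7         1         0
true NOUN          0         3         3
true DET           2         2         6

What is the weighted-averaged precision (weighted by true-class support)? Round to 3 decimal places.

0.662

Per-class precision (TP/(TP+FP)):
  VERB: TP=7, FP=0+2=2 → 7/9 = 0.7778
  NOUN: TP=3, FP=1+2=3 → 3/6 = 0.5000
  DET: TP=6, FP=0+3=3 → 6/9 = 0.6667
Weighted-precision = Σ (supportᵢ/N)·precisionᵢ with N=24: (8/24)·0.7778 + (6/24)·0.5000 + (10/24)·0.6667 = 0.662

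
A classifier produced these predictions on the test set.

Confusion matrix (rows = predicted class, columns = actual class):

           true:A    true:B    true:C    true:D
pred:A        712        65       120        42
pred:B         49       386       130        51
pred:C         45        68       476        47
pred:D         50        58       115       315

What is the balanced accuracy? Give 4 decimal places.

0.6898

Balanced accuracy = mean of per-class recall.
  A: recall = 712/856 = 0.83178
  B: recall = 386/577 = 0.66898
  C: recall = 476/841 = 0.56599
  D: recall = 315/455 = 0.69231
Mean = (0.83178 + 0.66898 + 0.56599 + 0.69231) / 4 = 0.6898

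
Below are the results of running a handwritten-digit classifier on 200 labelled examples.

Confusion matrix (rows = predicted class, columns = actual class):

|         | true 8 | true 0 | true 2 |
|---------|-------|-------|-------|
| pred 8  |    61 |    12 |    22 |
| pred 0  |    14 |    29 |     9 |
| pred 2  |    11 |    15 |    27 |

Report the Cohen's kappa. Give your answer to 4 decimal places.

0.3577

Observed agreement pₒ = trace/N = 117/200 = 0.58500
Expected agreement pₑ = Σ (rowᵢ·colᵢ)/N² = (86·95 + 56·52 + 58·53)/200² = 0.35390
κ = (pₒ − pₑ)/(1 − pₑ) = (0.58500 − 0.35390)/(1 − 0.35390) = 0.3577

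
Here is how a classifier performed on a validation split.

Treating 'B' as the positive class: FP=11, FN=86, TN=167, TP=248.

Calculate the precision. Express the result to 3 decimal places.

Precision = TP/(TP+FP) = 248/(248+11) = 248/259 = 0.958

0.958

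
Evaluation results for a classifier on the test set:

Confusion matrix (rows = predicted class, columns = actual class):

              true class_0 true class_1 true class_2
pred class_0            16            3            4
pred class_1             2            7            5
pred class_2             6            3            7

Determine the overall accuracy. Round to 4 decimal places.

0.5660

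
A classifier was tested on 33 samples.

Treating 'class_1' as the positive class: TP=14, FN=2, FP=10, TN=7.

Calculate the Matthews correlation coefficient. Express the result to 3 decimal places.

MCC = (TP·TN − FP·FN) / √((TP+FP)(TP+FN)(TN+FP)(TN+FN))
Numerator = 14·7 − 10·2 = 78
Denominator = √(24·16·17·9) = √58752 = 242.3881
MCC = 78 / 242.3881 = 0.322

0.322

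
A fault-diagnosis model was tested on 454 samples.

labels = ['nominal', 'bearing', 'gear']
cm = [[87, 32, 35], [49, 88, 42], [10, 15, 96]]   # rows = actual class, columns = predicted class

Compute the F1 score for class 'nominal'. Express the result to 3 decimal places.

Treat 'nominal' as positive and all other classes as negative.
F1 score = 2·TP/(2·TP+FP+FN).
nominal: TP=87, FP=49+10=59, FN=32+35=67 → 174/300 = 0.5800

0.580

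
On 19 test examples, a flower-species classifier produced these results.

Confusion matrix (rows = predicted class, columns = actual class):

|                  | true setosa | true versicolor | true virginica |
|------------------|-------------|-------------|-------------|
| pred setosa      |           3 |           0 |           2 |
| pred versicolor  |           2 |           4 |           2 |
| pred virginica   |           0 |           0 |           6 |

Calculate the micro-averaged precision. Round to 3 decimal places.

0.684

Micro-averaging pools counts across classes: ΣTP=13, ΣFP=6, ΣFN=6.
Micro-precision = TP/(TP+FP) on pooled counts = 0.684 (equals overall accuracy in single-label multiclass).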